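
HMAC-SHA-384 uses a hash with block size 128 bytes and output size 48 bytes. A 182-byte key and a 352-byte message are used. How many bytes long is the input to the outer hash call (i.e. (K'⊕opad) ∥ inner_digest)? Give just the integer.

176

Key is 182 > 128 bytes, so it is hashed to 48 bytes then zero-padded to 128: |K'| = 128.
Outer input = (K'⊕opad) ∥ H(inner) → 128 + 48 = 176 bytes.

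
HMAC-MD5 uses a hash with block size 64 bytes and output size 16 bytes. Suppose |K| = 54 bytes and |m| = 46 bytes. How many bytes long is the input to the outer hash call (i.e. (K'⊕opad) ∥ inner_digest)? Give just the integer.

Key is 54 ≤ 64 bytes, zero-padded: |K'| = 64.
Outer input = (K'⊕opad) ∥ H(inner) → 64 + 16 = 80 bytes.

80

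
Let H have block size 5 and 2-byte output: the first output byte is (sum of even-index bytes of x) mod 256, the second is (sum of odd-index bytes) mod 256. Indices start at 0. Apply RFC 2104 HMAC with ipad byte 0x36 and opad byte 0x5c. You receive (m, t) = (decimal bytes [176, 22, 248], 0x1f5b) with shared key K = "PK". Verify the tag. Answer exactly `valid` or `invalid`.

valid

Key "PK" = 50 4b is 2 bytes ≤ B = 5; zero-pad to 5 bytes: K' = 50 4b 00 00 00.
K' ⊕ ipad = 66 7d 36 36 36; K' ⊕ opad = 0c 17 5c 5c 5c.
Inner hash: even-index sum = 232 mod 256 = 232; odd-index sum = 603 mod 256 = 91 → e8 5b.
Outer hash (recomputed tag): even-index sum = 287 mod 256 = 31; odd-index sum = 347 mod 256 = 91 → 1f 5b.
Recomputed tag = 1f5b; claimed = 1f5b → match.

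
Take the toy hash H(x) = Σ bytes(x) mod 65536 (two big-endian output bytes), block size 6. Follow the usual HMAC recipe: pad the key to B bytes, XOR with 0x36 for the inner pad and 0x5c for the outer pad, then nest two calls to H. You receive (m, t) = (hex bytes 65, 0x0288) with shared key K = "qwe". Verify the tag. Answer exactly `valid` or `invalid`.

Key "qwe" = 71 77 65 is 3 bytes ≤ B = 6; zero-pad to 6 bytes: K' = 71 77 65 00 00 00.
K' ⊕ ipad = 47 41 53 36 36 36; K' ⊕ opad = 2d 2b 39 5c 5c 5c.
Inner hash: sum = 71+65+83+54+54+54+101 = 482 → 01 e2.
Outer hash (recomputed tag): sum = 45+43+57+92+92+92+1+226 = 648 → 02 88.
Recomputed tag = 0288; claimed = 0288 → match.

valid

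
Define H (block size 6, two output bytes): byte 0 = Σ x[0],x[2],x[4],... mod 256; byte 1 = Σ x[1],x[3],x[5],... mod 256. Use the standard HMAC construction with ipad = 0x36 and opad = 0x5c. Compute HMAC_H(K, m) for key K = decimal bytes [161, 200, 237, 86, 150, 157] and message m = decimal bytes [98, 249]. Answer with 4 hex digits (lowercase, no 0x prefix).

Key decimal bytes [161, 200, 237, 86, 150, 157] = a1 c8 ed 56 96 9d is exactly B = 6 bytes: K' = a1 c8 ed 56 96 9d.
K' ⊕ ipad = 97 fe db 60 a0 ab.  K' ⊕ opad = fd 94 b1 0a ca c1.
Inner input = (K'⊕ipad) ∥ m = 97 fe db 60 a0 ab ∥ 62 f9.
Inner hash: even-index sum = 628 mod 256 = 116; odd-index sum = 770 mod 256 = 2 → 74 02.
Outer input = (K'⊕opad) ∥ inner = fd 94 b1 0a ca c1 ∥ 74 02.
Outer hash (tag): even-index sum = 748 mod 256 = 236; odd-index sum = 353 mod 256 = 97 → ec 61.

ec61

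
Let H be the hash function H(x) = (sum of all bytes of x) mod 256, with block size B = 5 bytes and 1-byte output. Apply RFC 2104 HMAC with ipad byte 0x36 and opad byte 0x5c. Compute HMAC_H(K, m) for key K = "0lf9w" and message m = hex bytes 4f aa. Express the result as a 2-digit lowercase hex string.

Key "0lf9w" = 30 6c 66 39 77 is exactly B = 5 bytes: K' = 30 6c 66 39 77.
K' ⊕ ipad = 06 5a 50 0f 41.  K' ⊕ opad = 6c 30 3a 65 2b.
Inner input = (K'⊕ipad) ∥ m = 06 5a 50 0f 41 ∥ 4f aa.
Inner hash: sum = 6+90+80+15+65+79+170 = 505; mod 256 = 249 → f9.
Outer input = (K'⊕opad) ∥ inner = 6c 30 3a 65 2b ∥ f9.
Outer hash (tag): sum = 108+48+58+101+43+249 = 607; mod 256 = 95 → 5f.

5f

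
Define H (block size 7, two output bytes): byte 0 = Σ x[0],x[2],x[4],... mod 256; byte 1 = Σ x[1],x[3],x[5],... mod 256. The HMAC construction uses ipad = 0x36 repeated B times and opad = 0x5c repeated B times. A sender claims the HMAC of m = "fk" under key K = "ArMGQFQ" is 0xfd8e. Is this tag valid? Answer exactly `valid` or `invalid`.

Key "ArMGQFQ" = 41 72 4d 47 51 46 51 is exactly B = 7 bytes: K' = 41 72 4d 47 51 46 51.
K' ⊕ ipad = 77 44 7b 71 67 70 67; K' ⊕ opad = 1d 2e 11 1b 0d 1a 0d.
Inner hash: even-index sum = 555 mod 256 = 43; odd-index sum = 395 mod 256 = 139 → 2b 8b.
Outer hash (recomputed tag): even-index sum = 211 mod 256 = 211; odd-index sum = 142 mod 256 = 142 → d3 8e.
Recomputed tag = d38e; claimed = fd8e → mismatch.

invalid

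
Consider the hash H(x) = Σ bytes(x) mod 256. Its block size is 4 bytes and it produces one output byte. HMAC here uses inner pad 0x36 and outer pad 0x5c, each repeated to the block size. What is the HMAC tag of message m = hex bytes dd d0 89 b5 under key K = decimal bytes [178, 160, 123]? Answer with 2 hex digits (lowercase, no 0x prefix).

Key decimal bytes [178, 160, 123] = b2 a0 7b is 3 bytes ≤ B = 4; zero-pad to 4 bytes: K' = b2 a0 7b 00.
K' ⊕ ipad = 84 96 4d 36.  K' ⊕ opad = ee fc 27 5c.
Inner input = (K'⊕ipad) ∥ m = 84 96 4d 36 ∥ dd d0 89 b5.
Inner hash: sum = 132+150+77+54+221+208+137+181 = 1160; mod 256 = 136 → 88.
Outer input = (K'⊕opad) ∥ inner = ee fc 27 5c ∥ 88.
Outer hash (tag): sum = 238+252+39+92+136 = 757; mod 256 = 245 → f5.

f5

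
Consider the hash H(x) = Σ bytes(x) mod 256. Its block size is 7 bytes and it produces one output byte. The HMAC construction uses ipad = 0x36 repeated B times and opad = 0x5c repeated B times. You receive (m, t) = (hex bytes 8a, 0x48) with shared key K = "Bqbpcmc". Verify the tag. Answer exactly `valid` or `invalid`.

valid

Key "Bqbpcmc" = 42 71 62 70 63 6d 63 is exactly B = 7 bytes: K' = 42 71 62 70 63 6d 63.
K' ⊕ ipad = 74 47 54 46 55 5b 55; K' ⊕ opad = 1e 2d 3e 2c 3f 31 3f.
Inner hash: sum = 116+71+84+70+85+91+85+138 = 740; mod 256 = 228 → e4.
Outer hash (recomputed tag): sum = 30+45+62+44+63+49+63+228 = 584; mod 256 = 72 → 48.
Recomputed tag = 48; claimed = 48 → match.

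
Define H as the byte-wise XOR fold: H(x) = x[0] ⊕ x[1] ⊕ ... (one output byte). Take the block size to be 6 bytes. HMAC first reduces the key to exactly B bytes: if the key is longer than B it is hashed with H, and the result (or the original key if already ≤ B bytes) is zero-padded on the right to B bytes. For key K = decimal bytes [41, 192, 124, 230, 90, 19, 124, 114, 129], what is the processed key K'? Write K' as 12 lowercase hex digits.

|K| = 9 > B = 6, so first hash the key.
H(K): XOR 29⊕c0⊕7c⊕e6⊕5a⊕13⊕7c⊕72⊕81 = b5.
Zero-pad H(K) = b5 to 6 bytes: K' = b5 00 00 00 00 00.

b50000000000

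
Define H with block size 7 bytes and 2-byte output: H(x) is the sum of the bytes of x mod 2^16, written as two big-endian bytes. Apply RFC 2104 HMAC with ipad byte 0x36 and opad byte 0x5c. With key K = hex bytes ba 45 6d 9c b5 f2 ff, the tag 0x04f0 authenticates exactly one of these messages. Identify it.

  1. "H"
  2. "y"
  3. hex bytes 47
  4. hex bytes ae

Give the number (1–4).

Key hex bytes ba 45 6d 9c b5 f2 ff is exactly B = 7 bytes: K' = ba 45 6d 9c b5 f2 ff.
K' ⊕ ipad = 8c 73 5b aa 83 c4 c9; K' ⊕ opad = e6 19 31 c0 e9 ae a3.
m1: inner = H(8c 73 5b aa 83 c4 c9 48) = 04 5c; tag = H(e6 19 31 c0 e9 ae a3 04 5c) = 048a
m2: inner = H(8c 73 5b aa 83 c4 c9 79) = 04 8d; tag = H(e6 19 31 c0 e9 ae a3 04 8d) = 04bb
m3: inner = H(8c 73 5b aa 83 c4 c9 47) = 04 5b; tag = H(e6 19 31 c0 e9 ae a3 04 5b) = 0489
m4: inner = H(8c 73 5b aa 83 c4 c9 ae) = 04 c2; tag = H(e6 19 31 c0 e9 ae a3 04 c2) = 04f0 ← matches

4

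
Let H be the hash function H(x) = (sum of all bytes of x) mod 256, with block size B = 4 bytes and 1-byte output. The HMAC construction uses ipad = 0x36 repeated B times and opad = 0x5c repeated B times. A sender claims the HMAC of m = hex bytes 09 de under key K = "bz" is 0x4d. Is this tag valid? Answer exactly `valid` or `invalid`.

Key "bz" = 62 7a is 2 bytes ≤ B = 4; zero-pad to 4 bytes: K' = 62 7a 00 00.
K' ⊕ ipad = 54 4c 36 36; K' ⊕ opad = 3e 26 5c 5c.
Inner hash: sum = 84+76+54+54+9+222 = 499; mod 256 = 243 → f3.
Outer hash (recomputed tag): sum = 62+38+92+92+243 = 527; mod 256 = 15 → 0f.
Recomputed tag = 0f; claimed = 4d → mismatch.

invalid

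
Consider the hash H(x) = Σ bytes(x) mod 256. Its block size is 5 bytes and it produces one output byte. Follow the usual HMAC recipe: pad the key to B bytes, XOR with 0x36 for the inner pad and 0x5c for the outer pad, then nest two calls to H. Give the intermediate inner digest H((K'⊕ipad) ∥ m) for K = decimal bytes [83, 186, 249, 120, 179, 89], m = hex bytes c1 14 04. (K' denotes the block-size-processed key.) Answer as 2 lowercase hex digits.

6d

Key decimal bytes [83, 186, 249, 120, 179, 89] = 53 ba f9 78 b3 59 is 6 bytes > B = 5, so hash it first: H(key) = 8a, then zero-pad to 5 bytes: K' = 8a 00 00 00 00.
K' ⊕ ipad = bc 36 36 36 36.
Inner input = bc 36 36 36 36 ∥ c1 14 04.
Inner hash: sum = 188+54+54+54+54+193+20+4 = 621; mod 256 = 109 → 6d.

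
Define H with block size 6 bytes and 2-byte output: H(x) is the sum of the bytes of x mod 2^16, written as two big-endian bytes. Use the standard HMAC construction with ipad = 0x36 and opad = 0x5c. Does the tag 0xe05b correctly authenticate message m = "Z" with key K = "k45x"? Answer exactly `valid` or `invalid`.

invalid

Key "k45x" = 6b 34 35 78 is 4 bytes ≤ B = 6; zero-pad to 6 bytes: K' = 6b 34 35 78 00 00.
K' ⊕ ipad = 5d 02 03 4e 36 36; K' ⊕ opad = 37 68 69 24 5c 5c.
Inner hash: sum = 93+2+3+78+54+54+90 = 374 → 01 76.
Outer hash (recomputed tag): sum = 55+104+105+36+92+92+1+118 = 603 → 02 5b.
Recomputed tag = 025b; claimed = e05b → mismatch.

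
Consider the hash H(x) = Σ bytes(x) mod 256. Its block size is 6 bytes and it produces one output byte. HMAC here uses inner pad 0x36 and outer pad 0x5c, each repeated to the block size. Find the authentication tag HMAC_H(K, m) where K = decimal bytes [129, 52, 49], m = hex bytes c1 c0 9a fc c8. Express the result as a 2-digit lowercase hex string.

07

Key decimal bytes [129, 52, 49] = 81 34 31 is 3 bytes ≤ B = 6; zero-pad to 6 bytes: K' = 81 34 31 00 00 00.
K' ⊕ ipad = b7 02 07 36 36 36.  K' ⊕ opad = dd 68 6d 5c 5c 5c.
Inner input = (K'⊕ipad) ∥ m = b7 02 07 36 36 36 ∥ c1 c0 9a fc c8.
Inner hash: sum = 183+2+7+54+54+54+193+192+154+252+200 = 1345; mod 256 = 65 → 41.
Outer input = (K'⊕opad) ∥ inner = dd 68 6d 5c 5c 5c ∥ 41.
Outer hash (tag): sum = 221+104+109+92+92+92+65 = 775; mod 256 = 7 → 07.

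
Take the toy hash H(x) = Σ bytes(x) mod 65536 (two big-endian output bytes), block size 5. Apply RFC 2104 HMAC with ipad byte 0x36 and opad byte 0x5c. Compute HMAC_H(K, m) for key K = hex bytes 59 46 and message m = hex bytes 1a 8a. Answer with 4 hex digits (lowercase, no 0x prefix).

Key hex bytes 59 46 is 2 bytes ≤ B = 5; zero-pad to 5 bytes: K' = 59 46 00 00 00.
K' ⊕ ipad = 6f 70 36 36 36.  K' ⊕ opad = 05 1a 5c 5c 5c.
Inner input = (K'⊕ipad) ∥ m = 6f 70 36 36 36 ∥ 1a 8a.
Inner hash: sum = 111+112+54+54+54+26+138 = 549 → 02 25.
Outer input = (K'⊕opad) ∥ inner = 05 1a 5c 5c 5c ∥ 02 25.
Outer hash (tag): sum = 5+26+92+92+92+2+37 = 346 → 01 5a.

015a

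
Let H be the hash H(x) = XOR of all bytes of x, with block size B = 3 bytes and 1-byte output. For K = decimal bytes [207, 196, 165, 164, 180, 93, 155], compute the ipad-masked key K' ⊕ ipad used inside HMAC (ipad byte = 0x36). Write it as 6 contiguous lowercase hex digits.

4e3636

Key decimal bytes [207, 196, 165, 164, 180, 93, 155] = cf c4 a5 a4 b4 5d 9b is 7 bytes > B = 3, so hash it first: H(key) = 78, then zero-pad to 3 bytes: K' = 78 00 00.
XOR each byte with 0x36: 78⊕36=4e, 00⊕36=36, 00⊕36=36.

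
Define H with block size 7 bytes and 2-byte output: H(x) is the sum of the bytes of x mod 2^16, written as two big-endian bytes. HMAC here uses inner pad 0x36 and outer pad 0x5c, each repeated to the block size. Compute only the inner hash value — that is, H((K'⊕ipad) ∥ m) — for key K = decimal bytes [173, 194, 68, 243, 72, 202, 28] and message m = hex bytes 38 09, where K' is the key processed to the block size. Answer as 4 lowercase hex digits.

Key decimal bytes [173, 194, 68, 243, 72, 202, 28] = ad c2 44 f3 48 ca 1c is exactly B = 7 bytes: K' = ad c2 44 f3 48 ca 1c.
K' ⊕ ipad = 9b f4 72 c5 7e fc 2a.
Inner input = 9b f4 72 c5 7e fc 2a ∥ 38 09.
Inner hash: sum = 155+244+114+197+126+252+42+56+9 = 1195 → 04 ab.

04ab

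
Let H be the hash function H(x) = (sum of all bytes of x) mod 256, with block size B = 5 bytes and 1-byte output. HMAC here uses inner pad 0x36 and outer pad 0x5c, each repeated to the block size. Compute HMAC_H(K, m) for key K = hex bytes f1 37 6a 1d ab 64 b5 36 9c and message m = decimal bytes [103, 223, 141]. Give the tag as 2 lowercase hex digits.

a7

Key hex bytes f1 37 6a 1d ab 64 b5 36 9c is 9 bytes > B = 5, so hash it first: H(key) = 45, then zero-pad to 5 bytes: K' = 45 00 00 00 00.
K' ⊕ ipad = 73 36 36 36 36.  K' ⊕ opad = 19 5c 5c 5c 5c.
Inner input = (K'⊕ipad) ∥ m = 73 36 36 36 36 ∥ 67 df 8d.
Inner hash: sum = 115+54+54+54+54+103+223+141 = 798; mod 256 = 30 → 1e.
Outer input = (K'⊕opad) ∥ inner = 19 5c 5c 5c 5c ∥ 1e.
Outer hash (tag): sum = 25+92+92+92+92+30 = 423; mod 256 = 167 → a7.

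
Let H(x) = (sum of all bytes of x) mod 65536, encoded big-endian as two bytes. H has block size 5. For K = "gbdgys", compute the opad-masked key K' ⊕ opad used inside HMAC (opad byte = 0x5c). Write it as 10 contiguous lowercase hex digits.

5edc5c5c5c

Key "gbdgys" = 67 62 64 67 79 73 is 6 bytes > B = 5, so hash it first: H(key) = 02 80, then zero-pad to 5 bytes: K' = 02 80 00 00 00.
XOR each byte with 0x5c: 02⊕5c=5e, 80⊕5c=dc, 00⊕5c=5c, 00⊕5c=5c, 00⊕5c=5c.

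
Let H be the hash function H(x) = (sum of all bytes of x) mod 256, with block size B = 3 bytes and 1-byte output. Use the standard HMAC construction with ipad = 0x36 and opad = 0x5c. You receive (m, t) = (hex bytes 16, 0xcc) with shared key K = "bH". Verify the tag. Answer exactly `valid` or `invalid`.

Key "bH" = 62 48 is 2 bytes ≤ B = 3; zero-pad to 3 bytes: K' = 62 48 00.
K' ⊕ ipad = 54 7e 36; K' ⊕ opad = 3e 14 5c.
Inner hash: sum = 84+126+54+22 = 286; mod 256 = 30 → 1e.
Outer hash (recomputed tag): sum = 62+20+92+30 = 204 → cc.
Recomputed tag = cc; claimed = cc → match.

valid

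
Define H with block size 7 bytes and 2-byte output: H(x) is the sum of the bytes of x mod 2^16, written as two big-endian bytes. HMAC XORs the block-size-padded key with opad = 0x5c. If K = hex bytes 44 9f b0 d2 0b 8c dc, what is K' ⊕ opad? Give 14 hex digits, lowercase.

Key hex bytes 44 9f b0 d2 0b 8c dc is exactly B = 7 bytes: K' = 44 9f b0 d2 0b 8c dc.
XOR each byte with 0x5c: 44⊕5c=18, 9f⊕5c=c3, b0⊕5c=ec, d2⊕5c=8e, 0b⊕5c=57, 8c⊕5c=d0, dc⊕5c=80.

18c3ec8e57d080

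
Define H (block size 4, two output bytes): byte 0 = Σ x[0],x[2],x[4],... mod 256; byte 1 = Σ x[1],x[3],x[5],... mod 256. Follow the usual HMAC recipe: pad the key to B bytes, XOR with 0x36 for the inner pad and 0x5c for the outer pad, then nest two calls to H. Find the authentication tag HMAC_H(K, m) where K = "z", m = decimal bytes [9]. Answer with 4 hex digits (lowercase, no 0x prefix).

Key "z" = 7a is 1 byte ≤ B = 4; zero-pad to 4 bytes: K' = 7a 00 00 00.
K' ⊕ ipad = 4c 36 36 36.  K' ⊕ opad = 26 5c 5c 5c.
Inner input = (K'⊕ipad) ∥ m = 4c 36 36 36 ∥ 09.
Inner hash: even-index sum = 139 mod 256 = 139; odd-index sum = 108 mod 256 = 108 → 8b 6c.
Outer input = (K'⊕opad) ∥ inner = 26 5c 5c 5c ∥ 8b 6c.
Outer hash (tag): even-index sum = 269 mod 256 = 13; odd-index sum = 292 mod 256 = 36 → 0d 24.

0d24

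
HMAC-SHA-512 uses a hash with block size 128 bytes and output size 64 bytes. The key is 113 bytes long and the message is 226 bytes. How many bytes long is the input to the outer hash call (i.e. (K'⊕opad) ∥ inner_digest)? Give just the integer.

Key is 113 ≤ 128 bytes, zero-padded: |K'| = 128.
Outer input = (K'⊕opad) ∥ H(inner) → 128 + 64 = 192 bytes.

192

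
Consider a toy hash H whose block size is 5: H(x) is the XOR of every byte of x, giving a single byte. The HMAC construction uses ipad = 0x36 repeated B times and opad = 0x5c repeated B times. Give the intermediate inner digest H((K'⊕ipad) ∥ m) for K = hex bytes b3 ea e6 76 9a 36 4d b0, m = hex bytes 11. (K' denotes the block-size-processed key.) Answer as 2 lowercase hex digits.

bf

Key hex bytes b3 ea e6 76 9a 36 4d b0 is 8 bytes > B = 5, so hash it first: H(key) = 98, then zero-pad to 5 bytes: K' = 98 00 00 00 00.
K' ⊕ ipad = ae 36 36 36 36.
Inner input = ae 36 36 36 36 ∥ 11.
Inner hash: XOR ae⊕36⊕36⊕36⊕36⊕11 = bf.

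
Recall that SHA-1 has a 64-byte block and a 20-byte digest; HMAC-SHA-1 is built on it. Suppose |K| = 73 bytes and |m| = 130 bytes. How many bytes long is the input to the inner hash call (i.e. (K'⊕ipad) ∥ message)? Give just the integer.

194

Key is 73 > 64 bytes, so it is hashed to 20 bytes then zero-padded to 64: |K'| = 64.
Inner input = (K'⊕ipad) ∥ m → 64 + 130 = 194 bytes.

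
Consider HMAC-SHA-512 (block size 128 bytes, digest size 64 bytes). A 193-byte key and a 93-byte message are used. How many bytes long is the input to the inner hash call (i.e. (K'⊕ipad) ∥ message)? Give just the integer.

Key is 193 > 128 bytes, so it is hashed to 64 bytes then zero-padded to 128: |K'| = 128.
Inner input = (K'⊕ipad) ∥ m → 128 + 93 = 221 bytes.

221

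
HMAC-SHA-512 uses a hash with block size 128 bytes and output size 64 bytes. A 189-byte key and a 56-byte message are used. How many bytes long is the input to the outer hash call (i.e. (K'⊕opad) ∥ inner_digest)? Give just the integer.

Key is 189 > 128 bytes, so it is hashed to 64 bytes then zero-padded to 128: |K'| = 128.
Outer input = (K'⊕opad) ∥ H(inner) → 128 + 64 = 192 bytes.

192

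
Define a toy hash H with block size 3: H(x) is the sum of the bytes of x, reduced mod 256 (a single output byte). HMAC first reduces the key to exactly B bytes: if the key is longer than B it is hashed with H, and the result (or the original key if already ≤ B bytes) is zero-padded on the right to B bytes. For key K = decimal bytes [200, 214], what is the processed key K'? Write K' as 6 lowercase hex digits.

Key decimal bytes [200, 214] = c8 d6 is 2 bytes ≤ B = 3; zero-pad to 3 bytes: K' = c8 d6 00.

c8d600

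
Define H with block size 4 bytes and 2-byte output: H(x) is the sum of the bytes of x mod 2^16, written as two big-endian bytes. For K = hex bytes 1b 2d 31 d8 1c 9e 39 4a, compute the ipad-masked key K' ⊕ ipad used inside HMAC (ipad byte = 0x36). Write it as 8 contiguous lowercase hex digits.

34b83636

Key hex bytes 1b 2d 31 d8 1c 9e 39 4a is 8 bytes > B = 4, so hash it first: H(key) = 02 8e, then zero-pad to 4 bytes: K' = 02 8e 00 00.
XOR each byte with 0x36: 02⊕36=34, 8e⊕36=b8, 00⊕36=36, 00⊕36=36.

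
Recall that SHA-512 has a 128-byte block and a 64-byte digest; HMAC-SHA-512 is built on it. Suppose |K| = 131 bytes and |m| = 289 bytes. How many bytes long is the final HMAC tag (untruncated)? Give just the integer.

The tag is one SHA-512 digest: 64 bytes.

64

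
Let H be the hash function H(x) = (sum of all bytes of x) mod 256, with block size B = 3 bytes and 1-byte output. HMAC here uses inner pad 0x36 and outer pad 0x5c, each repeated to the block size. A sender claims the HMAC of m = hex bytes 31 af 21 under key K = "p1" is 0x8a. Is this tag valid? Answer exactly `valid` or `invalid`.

Key "p1" = 70 31 is 2 bytes ≤ B = 3; zero-pad to 3 bytes: K' = 70 31 00.
K' ⊕ ipad = 46 07 36; K' ⊕ opad = 2c 6d 5c.
Inner hash: sum = 70+7+54+49+175+33 = 388; mod 256 = 132 → 84.
Outer hash (recomputed tag): sum = 44+109+92+132 = 377; mod 256 = 121 → 79.
Recomputed tag = 79; claimed = 8a → mismatch.

invalid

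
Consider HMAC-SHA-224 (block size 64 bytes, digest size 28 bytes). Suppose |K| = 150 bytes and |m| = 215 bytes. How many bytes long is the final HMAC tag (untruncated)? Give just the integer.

28

The tag is one SHA-224 digest: 28 bytes.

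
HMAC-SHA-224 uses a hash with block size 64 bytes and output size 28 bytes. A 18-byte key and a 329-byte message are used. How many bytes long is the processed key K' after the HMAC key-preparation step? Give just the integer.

64

Key is 18 ≤ 64 bytes, zero-padded: |K'| = 64.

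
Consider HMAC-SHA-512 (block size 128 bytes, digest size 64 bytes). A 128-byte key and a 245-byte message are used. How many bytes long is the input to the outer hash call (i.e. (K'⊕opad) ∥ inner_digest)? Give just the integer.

Key is 128 ≤ 128 bytes, zero-padded: |K'| = 128.
Outer input = (K'⊕opad) ∥ H(inner) → 128 + 64 = 192 bytes.

192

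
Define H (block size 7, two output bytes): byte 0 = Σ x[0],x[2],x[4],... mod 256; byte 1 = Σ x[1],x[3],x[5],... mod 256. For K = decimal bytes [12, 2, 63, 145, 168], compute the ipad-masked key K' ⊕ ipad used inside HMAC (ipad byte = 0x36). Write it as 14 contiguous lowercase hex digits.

Key decimal bytes [12, 2, 63, 145, 168] = 0c 02 3f 91 a8 is 5 bytes ≤ B = 7; zero-pad to 7 bytes: K' = 0c 02 3f 91 a8 00 00.
XOR each byte with 0x36: 0c⊕36=3a, 02⊕36=34, 3f⊕36=09, 91⊕36=a7, a8⊕36=9e, 00⊕36=36, 00⊕36=36.

3a3409a79e3636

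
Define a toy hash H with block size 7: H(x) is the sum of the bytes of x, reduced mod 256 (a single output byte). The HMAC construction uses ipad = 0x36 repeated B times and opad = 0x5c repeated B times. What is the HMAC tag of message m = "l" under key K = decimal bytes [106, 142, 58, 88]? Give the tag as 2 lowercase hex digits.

Key decimal bytes [106, 142, 58, 88] = 6a 8e 3a 58 is 4 bytes ≤ B = 7; zero-pad to 7 bytes: K' = 6a 8e 3a 58 00 00 00.
K' ⊕ ipad = 5c b8 0c 6e 36 36 36.  K' ⊕ opad = 36 d2 66 04 5c 5c 5c.
Inner input = (K'⊕ipad) ∥ m = 5c b8 0c 6e 36 36 36 ∥ 6c.
Inner hash: sum = 92+184+12+110+54+54+54+108 = 668; mod 256 = 156 → 9c.
Outer input = (K'⊕opad) ∥ inner = 36 d2 66 04 5c 5c 5c ∥ 9c.
Outer hash (tag): sum = 54+210+102+4+92+92+92+156 = 802; mod 256 = 34 → 22.

22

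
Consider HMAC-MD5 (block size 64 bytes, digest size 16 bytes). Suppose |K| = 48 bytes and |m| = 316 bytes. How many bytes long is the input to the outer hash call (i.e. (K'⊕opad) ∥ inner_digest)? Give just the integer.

Key is 48 ≤ 64 bytes, zero-padded: |K'| = 64.
Outer input = (K'⊕opad) ∥ H(inner) → 64 + 16 = 80 bytes.

80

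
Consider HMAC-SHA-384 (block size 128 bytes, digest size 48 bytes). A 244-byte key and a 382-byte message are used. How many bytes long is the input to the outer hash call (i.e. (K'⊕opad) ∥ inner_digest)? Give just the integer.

176

Key is 244 > 128 bytes, so it is hashed to 48 bytes then zero-padded to 128: |K'| = 128.
Outer input = (K'⊕opad) ∥ H(inner) → 128 + 48 = 176 bytes.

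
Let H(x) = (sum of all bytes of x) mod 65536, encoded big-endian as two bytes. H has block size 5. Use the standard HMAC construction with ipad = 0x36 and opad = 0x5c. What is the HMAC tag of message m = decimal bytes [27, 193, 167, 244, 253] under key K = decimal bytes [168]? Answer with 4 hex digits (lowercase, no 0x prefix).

Key decimal bytes [168] = a8 is 1 byte ≤ B = 5; zero-pad to 5 bytes: K' = a8 00 00 00 00.
K' ⊕ ipad = 9e 36 36 36 36.  K' ⊕ opad = f4 5c 5c 5c 5c.
Inner input = (K'⊕ipad) ∥ m = 9e 36 36 36 36 ∥ 1b c1 a7 f4 fd.
Inner hash: sum = 158+54+54+54+54+27+193+167+244+253 = 1258 → 04 ea.
Outer input = (K'⊕opad) ∥ inner = f4 5c 5c 5c 5c ∥ 04 ea.
Outer hash (tag): sum = 244+92+92+92+92+4+234 = 850 → 03 52.

0352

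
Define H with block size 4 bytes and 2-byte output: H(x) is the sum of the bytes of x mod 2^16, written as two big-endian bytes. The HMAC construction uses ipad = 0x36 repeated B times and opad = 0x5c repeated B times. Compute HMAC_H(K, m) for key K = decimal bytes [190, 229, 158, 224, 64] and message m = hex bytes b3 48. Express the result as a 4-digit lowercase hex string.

0248

Key decimal bytes [190, 229, 158, 224, 64] = be e5 9e e0 40 is 5 bytes > B = 4, so hash it first: H(key) = 03 61, then zero-pad to 4 bytes: K' = 03 61 00 00.
K' ⊕ ipad = 35 57 36 36.  K' ⊕ opad = 5f 3d 5c 5c.
Inner input = (K'⊕ipad) ∥ m = 35 57 36 36 ∥ b3 48.
Inner hash: sum = 53+87+54+54+179+72 = 499 → 01 f3.
Outer input = (K'⊕opad) ∥ inner = 5f 3d 5c 5c ∥ 01 f3.
Outer hash (tag): sum = 95+61+92+92+1+243 = 584 → 02 48.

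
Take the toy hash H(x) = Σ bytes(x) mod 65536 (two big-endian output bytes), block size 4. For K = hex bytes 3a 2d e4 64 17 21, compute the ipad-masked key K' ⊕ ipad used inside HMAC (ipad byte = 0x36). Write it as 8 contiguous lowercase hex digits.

37d13636

Key hex bytes 3a 2d e4 64 17 21 is 6 bytes > B = 4, so hash it first: H(key) = 01 e7, then zero-pad to 4 bytes: K' = 01 e7 00 00.
XOR each byte with 0x36: 01⊕36=37, e7⊕36=d1, 00⊕36=36, 00⊕36=36.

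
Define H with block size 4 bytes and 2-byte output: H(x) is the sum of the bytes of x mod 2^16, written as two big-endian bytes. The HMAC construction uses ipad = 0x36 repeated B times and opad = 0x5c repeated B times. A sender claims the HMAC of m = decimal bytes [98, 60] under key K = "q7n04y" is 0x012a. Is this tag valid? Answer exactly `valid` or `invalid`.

Key "q7n04y" = 71 37 6e 30 34 79 is 6 bytes > B = 4, so hash it first: H(key) = 01 f3, then zero-pad to 4 bytes: K' = 01 f3 00 00.
K' ⊕ ipad = 37 c5 36 36; K' ⊕ opad = 5d af 5c 5c.
Inner hash: sum = 55+197+54+54+98+60 = 518 → 02 06.
Outer hash (recomputed tag): sum = 93+175+92+92+2+6 = 460 → 01 cc.
Recomputed tag = 01cc; claimed = 012a → mismatch.

invalid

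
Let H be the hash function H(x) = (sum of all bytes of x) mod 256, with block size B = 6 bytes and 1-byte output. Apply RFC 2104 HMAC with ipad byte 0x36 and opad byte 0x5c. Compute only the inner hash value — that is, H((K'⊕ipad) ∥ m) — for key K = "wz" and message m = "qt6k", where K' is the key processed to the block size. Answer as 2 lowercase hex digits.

Key "wz" = 77 7a is 2 bytes ≤ B = 6; zero-pad to 6 bytes: K' = 77 7a 00 00 00 00.
K' ⊕ ipad = 41 4c 36 36 36 36.
Inner input = 41 4c 36 36 36 36 ∥ 71 74 36 6b.
Inner hash: sum = 65+76+54+54+54+54+113+116+54+107 = 747; mod 256 = 235 → eb.

eb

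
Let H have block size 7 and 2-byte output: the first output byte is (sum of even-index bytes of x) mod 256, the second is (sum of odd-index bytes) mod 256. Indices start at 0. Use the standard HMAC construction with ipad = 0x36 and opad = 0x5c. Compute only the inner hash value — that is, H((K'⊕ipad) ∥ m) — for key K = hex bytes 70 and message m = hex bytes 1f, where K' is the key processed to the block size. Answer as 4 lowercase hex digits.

Key hex bytes 70 is 1 byte ≤ B = 7; zero-pad to 7 bytes: K' = 70 00 00 00 00 00 00.
K' ⊕ ipad = 46 36 36 36 36 36 36.
Inner input = 46 36 36 36 36 36 36 ∥ 1f.
Inner hash: even-index sum = 232 mod 256 = 232; odd-index sum = 193 mod 256 = 193 → e8 c1.

e8c1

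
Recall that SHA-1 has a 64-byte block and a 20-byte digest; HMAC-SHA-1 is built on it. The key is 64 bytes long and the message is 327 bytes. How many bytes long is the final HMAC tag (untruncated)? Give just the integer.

20

The tag is one SHA-1 digest: 20 bytes.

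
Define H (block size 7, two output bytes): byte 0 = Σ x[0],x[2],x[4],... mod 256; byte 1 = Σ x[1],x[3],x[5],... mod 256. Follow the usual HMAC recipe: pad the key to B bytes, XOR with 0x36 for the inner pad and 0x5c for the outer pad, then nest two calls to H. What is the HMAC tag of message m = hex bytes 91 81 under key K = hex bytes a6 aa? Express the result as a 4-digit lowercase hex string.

a761

Key hex bytes a6 aa is 2 bytes ≤ B = 7; zero-pad to 7 bytes: K' = a6 aa 00 00 00 00 00.
K' ⊕ ipad = 90 9c 36 36 36 36 36.  K' ⊕ opad = fa f6 5c 5c 5c 5c 5c.
Inner input = (K'⊕ipad) ∥ m = 90 9c 36 36 36 36 36 ∥ 91 81.
Inner hash: even-index sum = 435 mod 256 = 179; odd-index sum = 409 mod 256 = 153 → b3 99.
Outer input = (K'⊕opad) ∥ inner = fa f6 5c 5c 5c 5c 5c ∥ b3 99.
Outer hash (tag): even-index sum = 679 mod 256 = 167; odd-index sum = 609 mod 256 = 97 → a7 61.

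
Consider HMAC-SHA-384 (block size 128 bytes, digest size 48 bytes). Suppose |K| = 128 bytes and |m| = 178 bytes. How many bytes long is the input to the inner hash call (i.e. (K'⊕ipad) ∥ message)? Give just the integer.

Key is 128 ≤ 128 bytes, zero-padded: |K'| = 128.
Inner input = (K'⊕ipad) ∥ m → 128 + 178 = 306 bytes.

306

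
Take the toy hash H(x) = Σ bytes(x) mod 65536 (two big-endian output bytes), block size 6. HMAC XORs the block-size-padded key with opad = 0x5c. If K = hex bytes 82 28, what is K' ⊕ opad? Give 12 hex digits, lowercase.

de745c5c5c5c

Key hex bytes 82 28 is 2 bytes ≤ B = 6; zero-pad to 6 bytes: K' = 82 28 00 00 00 00.
XOR each byte with 0x5c: 82⊕5c=de, 28⊕5c=74, 00⊕5c=5c, 00⊕5c=5c, 00⊕5c=5c, 00⊕5c=5c.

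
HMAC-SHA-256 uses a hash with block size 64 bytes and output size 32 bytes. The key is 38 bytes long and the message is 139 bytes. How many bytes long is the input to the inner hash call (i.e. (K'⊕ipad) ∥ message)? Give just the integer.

203

Key is 38 ≤ 64 bytes, zero-padded: |K'| = 64.
Inner input = (K'⊕ipad) ∥ m → 64 + 139 = 203 bytes.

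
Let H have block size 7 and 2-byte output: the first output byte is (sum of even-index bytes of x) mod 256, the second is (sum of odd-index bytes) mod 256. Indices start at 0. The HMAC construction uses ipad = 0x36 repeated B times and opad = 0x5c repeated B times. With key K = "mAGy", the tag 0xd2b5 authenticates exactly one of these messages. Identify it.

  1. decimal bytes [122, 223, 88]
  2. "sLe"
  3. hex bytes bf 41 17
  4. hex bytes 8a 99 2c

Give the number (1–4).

1

Key "mAGy" = 6d 41 47 79 is 4 bytes ≤ B = 7; zero-pad to 7 bytes: K' = 6d 41 47 79 00 00 00.
K' ⊕ ipad = 5b 77 71 4f 36 36 36; K' ⊕ opad = 31 1d 1b 25 5c 5c 5c.
m1: inner = H(5b 77 71 4f 36 36 36 7a df 58) = 17 ce; tag = H(31 1d 1b 25 5c 5c 5c 17 ce) = d2b5 ← matches
m2: inner = H(5b 77 71 4f 36 36 36 73 4c 65) = 84 d4; tag = H(31 1d 1b 25 5c 5c 5c 84 d4) = d822
m3: inner = H(5b 77 71 4f 36 36 36 bf 41 17) = 79 d2; tag = H(31 1d 1b 25 5c 5c 5c 79 d2) = d617
m4: inner = H(5b 77 71 4f 36 36 36 8a 99 2c) = d1 b2; tag = H(31 1d 1b 25 5c 5c 5c d1 b2) = b66f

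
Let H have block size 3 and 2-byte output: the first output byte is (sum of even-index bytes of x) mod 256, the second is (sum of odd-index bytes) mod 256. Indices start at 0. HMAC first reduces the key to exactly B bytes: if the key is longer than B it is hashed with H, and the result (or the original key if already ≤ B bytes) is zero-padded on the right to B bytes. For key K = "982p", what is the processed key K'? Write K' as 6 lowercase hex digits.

|K| = 4 > B = 3, so first hash the key.
H(K): even-index sum = 107 mod 256 = 107; odd-index sum = 168 mod 256 = 168 → 6b a8.
Zero-pad H(K) = 6b a8 to 3 bytes: K' = 6b a8 00.

6ba800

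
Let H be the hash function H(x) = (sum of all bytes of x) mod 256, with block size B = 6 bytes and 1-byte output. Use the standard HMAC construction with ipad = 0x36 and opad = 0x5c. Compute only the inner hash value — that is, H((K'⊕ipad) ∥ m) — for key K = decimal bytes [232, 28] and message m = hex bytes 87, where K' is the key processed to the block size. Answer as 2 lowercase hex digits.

67

Key decimal bytes [232, 28] = e8 1c is 2 bytes ≤ B = 6; zero-pad to 6 bytes: K' = e8 1c 00 00 00 00.
K' ⊕ ipad = de 2a 36 36 36 36.
Inner input = de 2a 36 36 36 36 ∥ 87.
Inner hash: sum = 222+42+54+54+54+54+135 = 615; mod 256 = 103 → 67.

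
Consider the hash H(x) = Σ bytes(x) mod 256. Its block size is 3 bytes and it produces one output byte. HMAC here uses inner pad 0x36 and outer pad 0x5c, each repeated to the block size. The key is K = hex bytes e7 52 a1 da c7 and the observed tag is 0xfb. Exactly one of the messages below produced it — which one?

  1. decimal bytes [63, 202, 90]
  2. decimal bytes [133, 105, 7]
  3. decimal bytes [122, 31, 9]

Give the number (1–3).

1

Key hex bytes e7 52 a1 da c7 is 5 bytes > B = 3, so hash it first: H(key) = 7b, then zero-pad to 3 bytes: K' = 7b 00 00.
K' ⊕ ipad = 4d 36 36; K' ⊕ opad = 27 5c 5c.
m1: inner = H(4d 36 36 3f ca 5a) = 1c; tag = H(27 5c 5c 1c) = fb ← matches
m2: inner = H(4d 36 36 85 69 07) = ae; tag = H(27 5c 5c ae) = 8d
m3: inner = H(4d 36 36 7a 1f 09) = 5b; tag = H(27 5c 5c 5b) = 3a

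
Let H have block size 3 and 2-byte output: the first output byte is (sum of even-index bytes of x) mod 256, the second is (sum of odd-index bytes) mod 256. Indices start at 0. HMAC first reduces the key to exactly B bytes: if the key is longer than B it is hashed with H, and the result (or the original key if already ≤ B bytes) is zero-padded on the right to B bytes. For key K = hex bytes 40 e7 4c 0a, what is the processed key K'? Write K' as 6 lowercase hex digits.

8cf100

|K| = 4 > B = 3, so first hash the key.
H(K): even-index sum = 140 mod 256 = 140; odd-index sum = 241 mod 256 = 241 → 8c f1.
Zero-pad H(K) = 8c f1 to 3 bytes: K' = 8c f1 00.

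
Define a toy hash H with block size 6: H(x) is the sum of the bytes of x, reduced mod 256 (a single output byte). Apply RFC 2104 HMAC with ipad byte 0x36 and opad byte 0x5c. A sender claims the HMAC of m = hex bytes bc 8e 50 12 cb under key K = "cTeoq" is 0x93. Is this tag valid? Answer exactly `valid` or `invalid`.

valid

Key "cTeoq" = 63 54 65 6f 71 is 5 bytes ≤ B = 6; zero-pad to 6 bytes: K' = 63 54 65 6f 71 00.
K' ⊕ ipad = 55 62 53 59 47 36; K' ⊕ opad = 3f 08 39 33 2d 5c.
Inner hash: sum = 85+98+83+89+71+54+188+142+80+18+203 = 1111; mod 256 = 87 → 57.
Outer hash (recomputed tag): sum = 63+8+57+51+45+92+87 = 403; mod 256 = 147 → 93.
Recomputed tag = 93; claimed = 93 → match.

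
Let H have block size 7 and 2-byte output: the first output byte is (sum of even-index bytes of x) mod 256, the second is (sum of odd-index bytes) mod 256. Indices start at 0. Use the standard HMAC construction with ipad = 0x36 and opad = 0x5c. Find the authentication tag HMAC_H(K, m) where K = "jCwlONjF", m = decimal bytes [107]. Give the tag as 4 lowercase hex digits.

2625

Key "jCwlONjF" = 6a 43 77 6c 4f 4e 6a 46 is 8 bytes > B = 7, so hash it first: H(key) = 9a 43, then zero-pad to 7 bytes: K' = 9a 43 00 00 00 00 00.
K' ⊕ ipad = ac 75 36 36 36 36 36.  K' ⊕ opad = c6 1f 5c 5c 5c 5c 5c.
Inner input = (K'⊕ipad) ∥ m = ac 75 36 36 36 36 36 ∥ 6b.
Inner hash: even-index sum = 334 mod 256 = 78; odd-index sum = 332 mod 256 = 76 → 4e 4c.
Outer input = (K'⊕opad) ∥ inner = c6 1f 5c 5c 5c 5c 5c ∥ 4e 4c.
Outer hash (tag): even-index sum = 550 mod 256 = 38; odd-index sum = 293 mod 256 = 37 → 26 25.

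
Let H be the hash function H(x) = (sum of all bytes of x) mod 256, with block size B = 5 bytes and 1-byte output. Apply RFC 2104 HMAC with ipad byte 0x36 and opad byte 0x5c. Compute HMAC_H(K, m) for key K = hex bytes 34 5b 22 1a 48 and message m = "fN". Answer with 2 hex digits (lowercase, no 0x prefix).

28

Key hex bytes 34 5b 22 1a 48 is exactly B = 5 bytes: K' = 34 5b 22 1a 48.
K' ⊕ ipad = 02 6d 14 2c 7e.  K' ⊕ opad = 68 07 7e 46 14.
Inner input = (K'⊕ipad) ∥ m = 02 6d 14 2c 7e ∥ 66 4e.
Inner hash: sum = 2+109+20+44+126+102+78 = 481; mod 256 = 225 → e1.
Outer input = (K'⊕opad) ∥ inner = 68 07 7e 46 14 ∥ e1.
Outer hash (tag): sum = 104+7+126+70+20+225 = 552; mod 256 = 40 → 28.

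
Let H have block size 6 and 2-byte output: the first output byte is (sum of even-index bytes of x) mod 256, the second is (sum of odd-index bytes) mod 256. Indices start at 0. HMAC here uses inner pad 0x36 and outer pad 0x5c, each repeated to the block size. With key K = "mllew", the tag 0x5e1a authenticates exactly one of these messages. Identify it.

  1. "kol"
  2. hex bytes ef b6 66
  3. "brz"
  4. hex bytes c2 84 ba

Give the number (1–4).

3

Key "mllew" = 6d 6c 6c 65 77 is 5 bytes ≤ B = 6; zero-pad to 6 bytes: K' = 6d 6c 6c 65 77 00.
K' ⊕ ipad = 5b 5a 5a 53 41 36; K' ⊕ opad = 31 30 30 39 2b 5c.
m1: inner = H(5b 5a 5a 53 41 36 6b 6f 6c) = cd 52; tag = H(31 30 30 39 2b 5c cd 52) = 5917
m2: inner = H(5b 5a 5a 53 41 36 ef b6 66) = 4b 99; tag = H(31 30 30 39 2b 5c 4b 99) = d75e
m3: inner = H(5b 5a 5a 53 41 36 62 72 7a) = d2 55; tag = H(31 30 30 39 2b 5c d2 55) = 5e1a ← matches
m4: inner = H(5b 5a 5a 53 41 36 c2 84 ba) = 72 67; tag = H(31 30 30 39 2b 5c 72 67) = fe2c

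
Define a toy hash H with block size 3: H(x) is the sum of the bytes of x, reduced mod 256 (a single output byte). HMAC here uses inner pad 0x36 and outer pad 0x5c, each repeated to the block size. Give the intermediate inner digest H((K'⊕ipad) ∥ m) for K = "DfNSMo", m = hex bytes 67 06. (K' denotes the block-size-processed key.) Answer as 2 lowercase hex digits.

0a

Key "DfNSMo" = 44 66 4e 53 4d 6f is 6 bytes > B = 3, so hash it first: H(key) = 07, then zero-pad to 3 bytes: K' = 07 00 00.
K' ⊕ ipad = 31 36 36.
Inner input = 31 36 36 ∥ 67 06.
Inner hash: sum = 49+54+54+103+6 = 266; mod 256 = 10 → 0a.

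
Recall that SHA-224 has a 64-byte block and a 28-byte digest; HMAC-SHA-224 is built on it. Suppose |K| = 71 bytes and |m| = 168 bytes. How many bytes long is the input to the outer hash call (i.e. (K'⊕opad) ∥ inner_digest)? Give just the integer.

92

Key is 71 > 64 bytes, so it is hashed to 28 bytes then zero-padded to 64: |K'| = 64.
Outer input = (K'⊕opad) ∥ H(inner) → 64 + 28 = 92 bytes.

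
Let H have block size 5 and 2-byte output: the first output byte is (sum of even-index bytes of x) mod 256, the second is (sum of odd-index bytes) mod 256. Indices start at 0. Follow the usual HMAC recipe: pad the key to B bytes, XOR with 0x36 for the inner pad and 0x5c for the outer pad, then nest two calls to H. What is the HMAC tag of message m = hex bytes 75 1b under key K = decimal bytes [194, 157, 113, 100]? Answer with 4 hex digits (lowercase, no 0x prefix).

9985

Key decimal bytes [194, 157, 113, 100] = c2 9d 71 64 is 4 bytes ≤ B = 5; zero-pad to 5 bytes: K' = c2 9d 71 64 00.
K' ⊕ ipad = f4 ab 47 52 36.  K' ⊕ opad = 9e c1 2d 38 5c.
Inner input = (K'⊕ipad) ∥ m = f4 ab 47 52 36 ∥ 75 1b.
Inner hash: even-index sum = 396 mod 256 = 140; odd-index sum = 370 mod 256 = 114 → 8c 72.
Outer input = (K'⊕opad) ∥ inner = 9e c1 2d 38 5c ∥ 8c 72.
Outer hash (tag): even-index sum = 409 mod 256 = 153; odd-index sum = 389 mod 256 = 133 → 99 85.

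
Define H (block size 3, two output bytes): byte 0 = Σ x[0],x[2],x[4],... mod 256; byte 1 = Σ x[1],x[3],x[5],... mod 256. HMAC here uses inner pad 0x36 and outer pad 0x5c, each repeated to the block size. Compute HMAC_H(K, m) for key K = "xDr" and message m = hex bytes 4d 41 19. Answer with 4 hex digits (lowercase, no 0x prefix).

Key "xDr" = 78 44 72 is exactly B = 3 bytes: K' = 78 44 72.
K' ⊕ ipad = 4e 72 44.  K' ⊕ opad = 24 18 2e.
Inner input = (K'⊕ipad) ∥ m = 4e 72 44 ∥ 4d 41 19.
Inner hash: even-index sum = 211 mod 256 = 211; odd-index sum = 216 mod 256 = 216 → d3 d8.
Outer input = (K'⊕opad) ∥ inner = 24 18 2e ∥ d3 d8.
Outer hash (tag): even-index sum = 298 mod 256 = 42; odd-index sum = 235 mod 256 = 235 → 2a eb.

2aeb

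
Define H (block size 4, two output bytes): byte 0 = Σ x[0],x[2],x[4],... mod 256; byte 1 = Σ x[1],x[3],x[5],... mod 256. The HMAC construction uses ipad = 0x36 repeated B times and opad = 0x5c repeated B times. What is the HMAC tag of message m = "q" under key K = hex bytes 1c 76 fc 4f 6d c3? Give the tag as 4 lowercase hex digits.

8f24

Key hex bytes 1c 76 fc 4f 6d c3 is 6 bytes > B = 4, so hash it first: H(key) = 85 88, then zero-pad to 4 bytes: K' = 85 88 00 00.
K' ⊕ ipad = b3 be 36 36.  K' ⊕ opad = d9 d4 5c 5c.
Inner input = (K'⊕ipad) ∥ m = b3 be 36 36 ∥ 71.
Inner hash: even-index sum = 346 mod 256 = 90; odd-index sum = 244 mod 256 = 244 → 5a f4.
Outer input = (K'⊕opad) ∥ inner = d9 d4 5c 5c ∥ 5a f4.
Outer hash (tag): even-index sum = 399 mod 256 = 143; odd-index sum = 548 mod 256 = 36 → 8f 24.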